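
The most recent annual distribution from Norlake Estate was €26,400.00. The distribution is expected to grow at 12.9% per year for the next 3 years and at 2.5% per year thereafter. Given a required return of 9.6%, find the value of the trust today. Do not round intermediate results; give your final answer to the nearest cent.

D_1 = 29805.60000
D_2 = 33650.52240
D_3 = 37991.43979
Terminal value at year 3: TV = D_3×(1+g_2)/(r−g_2) = 38941.22578/0.071 = 548467.96879
P_0 = D_1/(1+r)^1 + D_2/(1+r)^2 + D_3/(1+r)^3 + TV/(1+r)^3
    = 27194.89051 + 28013.71477 + 28857.19341 + 416600.32736 = 500666.12604

€500666.13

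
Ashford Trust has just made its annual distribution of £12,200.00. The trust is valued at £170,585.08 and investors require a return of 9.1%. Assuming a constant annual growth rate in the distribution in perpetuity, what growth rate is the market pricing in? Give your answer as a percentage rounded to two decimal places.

P = D₀(1+g)/(r−g) ⇒ P(r−g) = D₀(1+g) ⇒ g(P+D₀) = P·r − D₀
g = (P·r − D₀)/(P + D₀) = (£170,585.08×0.091 − £12,200.00) / (£170,585.08 + £12,200.00) = 0.018181

1.82%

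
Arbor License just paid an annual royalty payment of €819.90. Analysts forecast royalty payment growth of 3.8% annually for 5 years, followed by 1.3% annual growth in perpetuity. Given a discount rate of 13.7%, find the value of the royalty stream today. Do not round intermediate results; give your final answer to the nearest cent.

D_1 = 851.05620
D_2 = 883.39634
D_3 = 916.96540
D_4 = 951.81008
D_5 = 987.97886
Terminal value at year 5: TV = D_5×(1+g_2)/(r−g_2) = 1000.82259/0.124 = 8071.14992
P_0 = D_1/(1+r)^1 + D_2/(1+r)^2 + D_3/(1+r)^3 + D_4/(1+r)^4 + D_5/(1+r)^5 + TV/(1+r)^5
    = 748.51029 + 683.33657 + 623.83761 + 569.51929 + 519.93054 + 4247.49710 = 7392.63140

€7392.63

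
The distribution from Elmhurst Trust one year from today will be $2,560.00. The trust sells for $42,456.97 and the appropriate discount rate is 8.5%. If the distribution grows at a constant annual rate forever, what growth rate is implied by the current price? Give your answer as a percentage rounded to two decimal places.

2.47%

P = D₁/(r−g) ⇒ g = r − D₁/P = 0.085 − $2,560.00/$42,456.97 = 0.024704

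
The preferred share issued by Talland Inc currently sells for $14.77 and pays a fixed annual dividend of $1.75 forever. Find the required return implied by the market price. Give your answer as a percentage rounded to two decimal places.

P = C/r ⇒ r = C/P = $1.75/$14.77 = 0.118483

11.85%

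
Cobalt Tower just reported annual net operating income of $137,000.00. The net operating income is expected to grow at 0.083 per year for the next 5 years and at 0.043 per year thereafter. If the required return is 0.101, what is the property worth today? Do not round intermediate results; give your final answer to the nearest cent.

D_1 = 148371.00000
D_2 = 160685.79300
D_3 = 174022.71382
D_4 = 188466.59907
D_5 = 204109.32679
Terminal value at year 5: TV = D_5×(1+g_2)/(r−g_2) = 212886.02784/0.058 = 3670448.75587
P_0 = D_1/(1+r)^1 + D_2/(1+r)^2 + D_3/(1+r)^3 + D_4/(1+r)^4 + D_5/(1+r)^5 + TV/(1+r)^5
    = 134760.21798 + 132557.05366 + 130389.90837 + 128258.19324 + 126161.32905 + 2268728.72753 = 2920855.42983

$2920855.43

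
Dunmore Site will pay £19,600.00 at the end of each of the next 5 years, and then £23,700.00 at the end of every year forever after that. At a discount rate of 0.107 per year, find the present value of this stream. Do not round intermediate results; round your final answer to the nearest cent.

PV of 5-year annuity: £19,600.00 × [1 − (1+0.107)^−5] / 0.107 = 72989.59827
Perpetuity value at year 5: £23,700.00 / 0.107 = 221495.32710
PV of perpetuity: 221495.32710 / (1+0.107)^5 = 133237.49654
Total PV = 72989.59827 + 133237.49654 = 206227.09481

£206227.09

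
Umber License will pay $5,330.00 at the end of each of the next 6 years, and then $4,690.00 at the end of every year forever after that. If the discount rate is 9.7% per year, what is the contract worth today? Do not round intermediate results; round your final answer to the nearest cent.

$51162.56

PV of 6-year annuity: $5,330.00 × [1 − (1+0.097)^−6] / 0.097 = 23419.05339
Perpetuity value at year 6: $4,690.00 / 0.097 = 48350.51546
PV of perpetuity: 48350.51546 / (1+0.097)^6 = 27743.50601
Total PV = 23419.05339 + 27743.50601 = 51162.55940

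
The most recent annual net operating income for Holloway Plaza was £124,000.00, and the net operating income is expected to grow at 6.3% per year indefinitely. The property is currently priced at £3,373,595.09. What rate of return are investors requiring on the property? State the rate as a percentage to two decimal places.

10.21%

D₁ = £124,000.00 × 1.063 = £131,812.0000
P = D₁/(r − g) ⇒ r = D₁/P + g = £131,812.0000/£3,373,595.09 + 0.063 = 0.039072 + 0.063 = 0.102072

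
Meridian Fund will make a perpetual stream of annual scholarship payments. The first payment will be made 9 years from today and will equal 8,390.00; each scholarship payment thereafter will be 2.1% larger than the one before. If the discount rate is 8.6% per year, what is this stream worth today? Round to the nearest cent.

Value at end of year 8: C₁ / (r − g) = 8,390.00 / (0.086 − 0.021) = 129,076.9231
Discount to today: PV = 129,076.9231 / (1 + 0.086)^8 = 129,076.9231 / 1.934811 = 66,712.93

66712.93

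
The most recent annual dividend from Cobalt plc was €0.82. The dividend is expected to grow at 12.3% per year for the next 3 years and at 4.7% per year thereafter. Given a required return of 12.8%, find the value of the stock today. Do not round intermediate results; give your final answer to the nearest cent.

D_1 = 0.92086
D_2 = 1.03413
D_3 = 1.16132
Terminal value at year 3: TV = D_3×(1+g_2)/(r−g_2) = 1.21591/0.081 = 15.01118
P_0 = D_1/(1+r)^1 + D_2/(1+r)^2 + D_3/(1+r)^3 + TV/(1+r)^3
    = 0.81637 + 0.81275 + 0.80914 + 10.45894 = 12.89719

€12.90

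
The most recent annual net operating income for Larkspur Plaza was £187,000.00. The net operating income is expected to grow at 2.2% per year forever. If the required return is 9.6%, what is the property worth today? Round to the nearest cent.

D₁ = D₀ × (1 + g) = £187,000.00 × 1.022 = £191,114.0000
Growing perpetuity: P = D₁ / (r − g) = £191,114.0000 / (0.096 − 0.022) = £2,582,621.62

£2582621.62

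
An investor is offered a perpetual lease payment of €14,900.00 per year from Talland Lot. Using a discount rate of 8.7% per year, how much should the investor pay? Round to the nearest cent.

€171264.37

Level perpetuity: PV = C / r = €14,900.00 / 0.087 = €171,264.37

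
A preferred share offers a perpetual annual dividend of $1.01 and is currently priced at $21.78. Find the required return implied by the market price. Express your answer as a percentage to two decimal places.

P = C/r ⇒ r = C/P = $1.01/$21.78 = 0.046373

4.64%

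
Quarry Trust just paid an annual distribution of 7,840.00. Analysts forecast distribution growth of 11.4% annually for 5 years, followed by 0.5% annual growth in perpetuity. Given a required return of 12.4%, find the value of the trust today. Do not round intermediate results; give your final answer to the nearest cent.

D_1 = 8733.76000
D_2 = 9729.40864
D_3 = 10838.56122
D_4 = 12074.15720
D_5 = 13450.61113
Terminal value at year 5: TV = D_5×(1+g_2)/(r−g_2) = 13517.86418/0.119 = 113595.49732
P_0 = D_1/(1+r)^1 + D_2/(1+r)^2 + D_3/(1+r)^3 + D_4/(1+r)^4 + D_5/(1+r)^5 + TV/(1+r)^5
    = 7770.24911 + 7701.11878 + 7632.60349 + 7564.69776 + 7497.39618 + 63318.34591 = 101484.41123

101484.41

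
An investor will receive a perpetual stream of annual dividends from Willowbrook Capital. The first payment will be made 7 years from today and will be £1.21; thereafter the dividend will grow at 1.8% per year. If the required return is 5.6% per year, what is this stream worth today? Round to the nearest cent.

Value at end of year 6: C₁ / (r − g) = £1.21 / (0.056 − 0.018) = £31.8421
Discount to today: PV = £31.8421 / (1 + 0.056)^6 = £31.8421 / 1.386703 = £22.96

£22.96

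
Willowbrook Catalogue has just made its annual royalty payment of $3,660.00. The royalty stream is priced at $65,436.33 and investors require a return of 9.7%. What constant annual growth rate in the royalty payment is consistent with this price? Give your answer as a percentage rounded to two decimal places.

3.89%

P = D₀(1+g)/(r−g) ⇒ P(r−g) = D₀(1+g) ⇒ g(P+D₀) = P·r − D₀
g = (P·r − D₀)/(P + D₀) = ($65,436.33×0.097 − $3,660.00) / ($65,436.33 + $3,660.00) = 0.038892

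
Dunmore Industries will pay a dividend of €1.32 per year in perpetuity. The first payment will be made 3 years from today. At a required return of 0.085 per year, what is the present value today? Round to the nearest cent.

Value at end of year 2: C / r = €1.32 / 0.085 = €15.5294
Discount to today: PV = €15.5294 / (1 + 0.085)^2 = €15.5294 / 1.177225 = €13.19

€13.19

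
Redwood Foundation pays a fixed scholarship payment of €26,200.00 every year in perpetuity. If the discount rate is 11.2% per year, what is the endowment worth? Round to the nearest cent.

€233928.57

Level perpetuity: PV = C / r = €26,200.00 / 0.112 = €233,928.57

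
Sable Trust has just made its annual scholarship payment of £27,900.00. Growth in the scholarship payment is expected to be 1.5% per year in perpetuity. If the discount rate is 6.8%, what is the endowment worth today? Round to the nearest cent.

£534311.32

D₁ = D₀ × (1 + g) = £27,900.00 × 1.015 = £28,318.5000
Growing perpetuity: P = D₁ / (r − g) = £28,318.5000 / (0.068 − 0.015) = £534,311.32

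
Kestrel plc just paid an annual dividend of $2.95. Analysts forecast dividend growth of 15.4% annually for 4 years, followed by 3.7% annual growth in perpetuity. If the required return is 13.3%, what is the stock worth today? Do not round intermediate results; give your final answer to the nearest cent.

D_1 = 3.40430
D_2 = 3.92856
D_3 = 4.53356
D_4 = 5.23173
Terminal value at year 4: TV = D_4×(1+g_2)/(r−g_2) = 5.42530/0.096 = 56.51357
P_0 = D_1/(1+r)^1 + D_2/(1+r)^2 + D_3/(1+r)^3 + D_4/(1+r)^4 + TV/(1+r)^4
    = 3.00468 + 3.06037 + 3.11709 + 3.17487 + 34.29518 = 46.65219

$46.65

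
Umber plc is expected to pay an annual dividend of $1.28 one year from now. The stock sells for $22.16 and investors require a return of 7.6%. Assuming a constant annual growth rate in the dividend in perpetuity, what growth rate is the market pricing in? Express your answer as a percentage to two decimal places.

1.82%

P = D₁/(r−g) ⇒ g = r − D₁/P = 0.076 − $1.28/$22.16 = 0.018238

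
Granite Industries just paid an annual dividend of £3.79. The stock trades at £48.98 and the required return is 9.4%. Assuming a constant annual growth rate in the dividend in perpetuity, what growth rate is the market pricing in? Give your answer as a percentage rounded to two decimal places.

P = D₀(1+g)/(r−g) ⇒ P(r−g) = D₀(1+g) ⇒ g(P+D₀) = P·r − D₀
g = (P·r − D₀)/(P + D₀) = (£48.98×0.094 − £3.79) / (£48.98 + £3.79) = 0.015428

1.54%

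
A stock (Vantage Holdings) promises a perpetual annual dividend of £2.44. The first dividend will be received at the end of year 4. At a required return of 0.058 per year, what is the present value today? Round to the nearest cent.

Value at end of year 3: C / r = £2.44 / 0.058 = £42.0690
Discount to today: PV = £42.0690 / (1 + 0.058)^3 = £42.0690 / 1.184287 = £35.52

£35.52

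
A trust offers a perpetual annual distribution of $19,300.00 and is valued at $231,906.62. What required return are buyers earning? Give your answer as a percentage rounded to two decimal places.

8.32%

P = C/r ⇒ r = C/P = $19,300.00/$231,906.62 = 0.083223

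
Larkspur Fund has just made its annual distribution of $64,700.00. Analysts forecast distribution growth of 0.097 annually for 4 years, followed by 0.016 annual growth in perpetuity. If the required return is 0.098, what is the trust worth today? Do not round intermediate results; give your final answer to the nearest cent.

D_1 = 70975.90000
D_2 = 77860.56230
D_3 = 85413.03684
D_4 = 93698.10142
Terminal value at year 4: TV = D_4×(1+g_2)/(r−g_2) = 95197.27104/0.082 = 1160942.32975
P_0 = D_1/(1+r)^1 + D_2/(1+r)^2 + D_3/(1+r)^3 + D_4/(1+r)^4 + TV/(1+r)^4
    = 64641.07468 + 64582.20303 + 64523.38499 + 64464.62053 + 798732.37139 = 1056943.65462

$1056943.65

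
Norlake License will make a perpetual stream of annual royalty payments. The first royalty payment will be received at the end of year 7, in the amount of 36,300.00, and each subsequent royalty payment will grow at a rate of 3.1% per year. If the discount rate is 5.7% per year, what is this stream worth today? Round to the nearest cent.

1001113.58

Value at end of year 6: C₁ / (r − g) = 36,300.00 / (0.057 − 0.031) = 1,396,153.8462
Discount to today: PV = 1,396,153.8462 / (1 + 0.057)^6 = 1,396,153.8462 / 1.394601 = 1,001,113.58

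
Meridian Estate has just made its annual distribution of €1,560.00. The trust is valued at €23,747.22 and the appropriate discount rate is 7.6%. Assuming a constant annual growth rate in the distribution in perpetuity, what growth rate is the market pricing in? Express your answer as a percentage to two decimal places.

P = D₀(1+g)/(r−g) ⇒ P(r−g) = D₀(1+g) ⇒ g(P+D₀) = P·r − D₀
g = (P·r − D₀)/(P + D₀) = (€23,747.22×0.076 − €1,560.00) / (€23,747.22 + €1,560.00) = 0.009673

0.97%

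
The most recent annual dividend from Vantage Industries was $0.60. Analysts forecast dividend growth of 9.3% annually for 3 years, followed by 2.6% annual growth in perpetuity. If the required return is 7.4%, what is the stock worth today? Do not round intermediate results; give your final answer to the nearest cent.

D_1 = 0.65580
D_2 = 0.71679
D_3 = 0.78345
Terminal value at year 3: TV = D_3×(1+g_2)/(r−g_2) = 0.80382/0.048 = 16.74626
P_0 = D_1/(1+r)^1 + D_2/(1+r)^2 + D_3/(1+r)^3 + TV/(1+r)^3
    = 0.61061 + 0.62142 + 0.63241 + 13.51777 = 15.38221

$15.38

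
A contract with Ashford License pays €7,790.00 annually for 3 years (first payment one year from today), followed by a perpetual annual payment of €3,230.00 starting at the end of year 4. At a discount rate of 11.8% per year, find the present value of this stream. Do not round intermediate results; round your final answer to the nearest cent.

€38362.98

PV of 3-year annuity: €7,790.00 × [1 − (1+0.118)^−3] / 0.118 = 18774.75722
Perpetuity value at year 3: €3,230.00 / 0.118 = 27372.88136
PV of perpetuity: 27372.88136 / (1+0.118)^3 = 19588.22592
Total PV = 18774.75722 + 19588.22592 = 38362.98314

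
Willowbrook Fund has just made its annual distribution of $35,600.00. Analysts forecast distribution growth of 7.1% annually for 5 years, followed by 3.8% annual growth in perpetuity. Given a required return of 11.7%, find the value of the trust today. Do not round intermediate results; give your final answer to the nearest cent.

D_1 = 38127.60000
D_2 = 40834.65960
D_3 = 43733.92043
D_4 = 46839.02878
D_5 = 50164.59983
Terminal value at year 5: TV = D_5×(1+g_2)/(r−g_2) = 52070.85462/0.079 = 659124.74201
P_0 = D_1/(1+r)^1 + D_2/(1+r)^2 + D_3/(1+r)^3 + D_4/(1+r)^4 + D_5/(1+r)^5 + TV/(1+r)^5
    = 34133.93017 + 32728.23564 + 31380.43006 + 30088.12944 + 28849.04802 + 379054.58028 = 536234.35361

$536234.35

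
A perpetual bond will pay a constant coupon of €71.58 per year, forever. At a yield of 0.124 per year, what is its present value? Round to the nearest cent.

€577.26

Level perpetuity: PV = C / r = €71.58 / 0.124 = €577.26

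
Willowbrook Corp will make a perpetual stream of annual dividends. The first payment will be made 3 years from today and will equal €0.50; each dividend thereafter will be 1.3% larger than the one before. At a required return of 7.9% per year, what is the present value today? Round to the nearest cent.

Value at end of year 2: C₁ / (r − g) = €0.50 / (0.079 − 0.013) = €7.5758
Discount to today: PV = €7.5758 / (1 + 0.079)^2 = €7.5758 / 1.164241 = €6.51

€6.51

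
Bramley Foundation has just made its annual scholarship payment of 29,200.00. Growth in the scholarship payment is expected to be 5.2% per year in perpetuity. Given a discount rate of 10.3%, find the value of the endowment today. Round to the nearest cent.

D₁ = D₀ × (1 + g) = 29,200.00 × 1.052 = 30,718.4000
Growing perpetuity: P = D₁ / (r − g) = 30,718.4000 / (0.103 − 0.052) = 602,321.57

602321.57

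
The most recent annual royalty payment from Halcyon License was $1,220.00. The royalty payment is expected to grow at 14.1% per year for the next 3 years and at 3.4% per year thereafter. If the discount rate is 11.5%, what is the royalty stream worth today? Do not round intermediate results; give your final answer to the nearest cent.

$20522.26

D_1 = 1392.02000
D_2 = 1588.29482
D_3 = 1812.24439
Terminal value at year 3: TV = D_3×(1+g_2)/(r−g_2) = 1873.86070/0.081 = 23134.08270
P_0 = D_1/(1+r)^1 + D_2/(1+r)^2 + D_3/(1+r)^3 + TV/(1+r)^3
    = 1248.44843 + 1277.56023 + 1307.35087 + 16688.89882 = 20522.25836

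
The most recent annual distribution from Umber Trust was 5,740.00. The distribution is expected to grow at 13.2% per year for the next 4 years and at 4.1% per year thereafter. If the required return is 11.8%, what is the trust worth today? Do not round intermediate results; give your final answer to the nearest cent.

105250.31

D_1 = 6497.68000
D_2 = 7355.37376
D_3 = 8326.28310
D_4 = 9425.35247
Terminal value at year 4: TV = D_4×(1+g_2)/(r−g_2) = 9811.79192/0.077 = 127425.86904
P_0 = D_1/(1+r)^1 + D_2/(1+r)^2 + D_3/(1+r)^3 + D_4/(1+r)^4 + TV/(1+r)^4
    = 5811.87835 + 5884.65680 + 5958.34659 + 6032.95916 + 81562.47388 = 105250.31479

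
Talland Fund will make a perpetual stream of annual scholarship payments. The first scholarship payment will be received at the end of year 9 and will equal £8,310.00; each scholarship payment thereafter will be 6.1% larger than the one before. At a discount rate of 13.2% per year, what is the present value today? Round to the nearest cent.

£43408.15

Value at end of year 8: C₁ / (r − g) = £8,310.00 / (0.132 − 0.061) = £117,042.2535
Discount to today: PV = £117,042.2535 / (1 + 0.132)^8 = £117,042.2535 / 2.696320 = £43,408.15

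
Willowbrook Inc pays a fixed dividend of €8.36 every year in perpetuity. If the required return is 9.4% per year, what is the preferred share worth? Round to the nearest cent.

Level perpetuity: PV = C / r = €8.36 / 0.094 = €88.94

€88.94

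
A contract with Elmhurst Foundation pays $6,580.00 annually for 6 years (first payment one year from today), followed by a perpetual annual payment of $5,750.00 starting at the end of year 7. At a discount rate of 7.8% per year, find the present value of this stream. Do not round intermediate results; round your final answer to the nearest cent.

PV of 6-year annuity: $6,580.00 × [1 − (1+0.078)^−6] / 0.078 = 30603.99173
Perpetuity value at year 6: $5,750.00 / 0.078 = 73717.94872
PV of perpetuity: 73717.94872 / (1+0.078)^6 = 46974.33892
Total PV = 30603.99173 + 46974.33892 = 77578.33065

$77578.33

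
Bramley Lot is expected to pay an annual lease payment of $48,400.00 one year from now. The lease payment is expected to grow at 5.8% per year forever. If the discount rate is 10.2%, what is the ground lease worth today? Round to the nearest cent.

Growing perpetuity: P = D₁ / (r − g) = $48,400.0000 / (0.102 − 0.058) = $1,100,000.00

$1100000.00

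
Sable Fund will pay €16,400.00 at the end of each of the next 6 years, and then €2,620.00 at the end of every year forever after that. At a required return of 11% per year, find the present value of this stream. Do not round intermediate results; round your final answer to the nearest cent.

PV of 6-year annuity: €16,400.00 × [1 − (1+0.11)^−6] / 0.11 = 69380.82080
Perpetuity value at year 6: €2,620.00 / 0.11 = 23818.18182
PV of perpetuity: 23818.18182 / (1+0.11)^6 = 12734.17264
Total PV = 69380.82080 + 12734.17264 = 82114.99344

€82114.99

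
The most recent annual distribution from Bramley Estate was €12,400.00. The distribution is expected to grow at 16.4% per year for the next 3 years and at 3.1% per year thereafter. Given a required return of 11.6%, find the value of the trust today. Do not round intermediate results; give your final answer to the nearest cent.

€211151.19

D_1 = 14433.60000
D_2 = 16800.71040
D_3 = 19556.02691
Terminal value at year 3: TV = D_3×(1+g_2)/(r−g_2) = 20162.26374/0.085 = 237203.10282
P_0 = D_1/(1+r)^1 + D_2/(1+r)^2 + D_3/(1+r)^3 + TV/(1+r)^3
    = 12933.33333 + 13489.60573 + 14069.80383 + 170658.44411 = 211151.18701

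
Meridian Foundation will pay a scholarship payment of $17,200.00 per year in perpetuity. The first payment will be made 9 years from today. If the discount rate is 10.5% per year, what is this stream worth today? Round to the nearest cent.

$73695.49

Value at end of year 8: C / r = $17,200.00 / 0.105 = $163,809.5238
Discount to today: PV = $163,809.5238 / (1 + 0.105)^8 = $163,809.5238 / 2.222789 = $73,695.49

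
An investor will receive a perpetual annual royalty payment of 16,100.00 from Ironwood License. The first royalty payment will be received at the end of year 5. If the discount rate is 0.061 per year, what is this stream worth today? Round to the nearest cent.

208273.74

Value at end of year 4: C / r = 16,100.00 / 0.061 = 263,934.4262
Discount to today: PV = 263,934.4262 / (1 + 0.061)^4 = 263,934.4262 / 1.267248 = 208,273.74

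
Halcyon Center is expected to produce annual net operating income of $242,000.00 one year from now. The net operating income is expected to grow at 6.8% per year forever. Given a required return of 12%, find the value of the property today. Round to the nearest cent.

$4653846.15

Growing perpetuity: P = D₁ / (r − g) = $242,000.0000 / (0.12 − 0.068) = $4,653,846.15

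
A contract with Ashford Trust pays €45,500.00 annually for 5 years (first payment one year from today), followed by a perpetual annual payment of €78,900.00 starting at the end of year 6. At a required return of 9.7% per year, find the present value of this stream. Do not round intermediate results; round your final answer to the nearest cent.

PV of 5-year annuity: €45,500.00 × [1 − (1+0.097)^−5] / 0.097 = 173810.86702
Perpetuity value at year 5: €78,900.00 / 0.097 = 813402.06186
PV of perpetuity: 813402.06186 / (1+0.097)^5 = 512002.55838
Total PV = 173810.86702 + 512002.55838 = 685813.42540

€685813.43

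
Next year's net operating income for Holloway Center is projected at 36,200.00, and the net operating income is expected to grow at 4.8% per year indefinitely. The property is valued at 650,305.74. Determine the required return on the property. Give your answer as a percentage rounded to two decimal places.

P = D₁/(r − g) ⇒ r = D₁/P + g = 36,200.0000/650,305.74 + 0.048 = 0.055666 + 0.048 = 0.103666

10.37%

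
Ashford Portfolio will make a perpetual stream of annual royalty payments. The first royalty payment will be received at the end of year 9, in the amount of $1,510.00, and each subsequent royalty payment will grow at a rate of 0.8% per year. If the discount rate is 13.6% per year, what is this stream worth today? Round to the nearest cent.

Value at end of year 8: C₁ / (r − g) = $1,510.00 / (0.136 − 0.008) = $11,796.8750
Discount to today: PV = $11,796.8750 / (1 + 0.136)^8 = $11,796.8750 / 2.773490 = $4,253.44

$4253.44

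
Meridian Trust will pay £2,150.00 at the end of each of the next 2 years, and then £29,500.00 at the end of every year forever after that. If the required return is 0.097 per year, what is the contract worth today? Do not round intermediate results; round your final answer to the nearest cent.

PV of 2-year annuity: £2,150.00 × [1 − (1+0.097)^−2] / 0.097 = 3746.48187
Perpetuity value at year 2: £29,500.00 / 0.097 = 304123.71134
PV of perpetuity: 304123.71134 / (1+0.097)^2 = 252718.49499
Total PV = 3746.48187 + 252718.49499 = 256464.97686

£256464.98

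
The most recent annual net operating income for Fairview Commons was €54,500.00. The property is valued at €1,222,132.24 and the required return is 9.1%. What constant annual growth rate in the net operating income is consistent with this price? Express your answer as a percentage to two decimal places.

4.44%

P = D₀(1+g)/(r−g) ⇒ P(r−g) = D₀(1+g) ⇒ g(P+D₀) = P·r − D₀
g = (P·r − D₀)/(P + D₀) = (€1,222,132.24×0.091 − €54,500.00) / (€1,222,132.24 + €54,500.00) = 0.044425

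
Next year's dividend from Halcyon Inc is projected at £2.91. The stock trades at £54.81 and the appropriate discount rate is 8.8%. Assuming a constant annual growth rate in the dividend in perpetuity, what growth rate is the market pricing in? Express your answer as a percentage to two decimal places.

3.49%

P = D₁/(r−g) ⇒ g = r − D₁/P = 0.088 − £2.91/£54.81 = 0.034907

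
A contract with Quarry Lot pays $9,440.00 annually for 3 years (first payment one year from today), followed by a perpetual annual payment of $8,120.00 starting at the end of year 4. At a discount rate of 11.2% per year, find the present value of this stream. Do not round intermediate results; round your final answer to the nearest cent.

PV of 3-year annuity: $9,440.00 × [1 − (1+0.112)^−3] / 0.112 = 22988.65923
Perpetuity value at year 3: $8,120.00 / 0.112 = 72500.00000
PV of perpetuity: 72500.00000 / (1+0.112)^3 = 52725.85668
Total PV = 22988.65923 + 52725.85668 = 75714.51591

$75714.52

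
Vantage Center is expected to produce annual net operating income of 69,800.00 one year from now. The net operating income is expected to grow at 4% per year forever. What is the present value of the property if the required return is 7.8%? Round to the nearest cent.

Growing perpetuity: P = D₁ / (r − g) = 69,800.0000 / (0.078 − 0.04) = 1,836,842.11

1836842.11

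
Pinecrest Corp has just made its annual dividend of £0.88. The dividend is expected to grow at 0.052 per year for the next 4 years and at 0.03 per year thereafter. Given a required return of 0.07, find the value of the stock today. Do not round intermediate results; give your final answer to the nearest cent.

£24.55

D_1 = 0.92576
D_2 = 0.97390
D_3 = 1.02454
D_4 = 1.07782
Terminal value at year 4: TV = D_4×(1+g_2)/(r−g_2) = 1.11015/0.04 = 27.75383
P_0 = D_1/(1+r)^1 + D_2/(1+r)^2 + D_3/(1+r)^3 + D_4/(1+r)^4 + TV/(1+r)^4
    = 0.86520 + 0.85064 + 0.83633 + 0.82226 + 21.17326 = 24.54769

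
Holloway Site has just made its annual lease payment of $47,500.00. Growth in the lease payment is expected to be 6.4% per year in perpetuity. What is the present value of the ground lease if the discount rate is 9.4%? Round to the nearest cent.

D₁ = D₀ × (1 + g) = $47,500.00 × 1.064 = $50,540.0000
Growing perpetuity: P = D₁ / (r − g) = $50,540.0000 / (0.094 − 0.064) = $1,684,666.67

$1684666.67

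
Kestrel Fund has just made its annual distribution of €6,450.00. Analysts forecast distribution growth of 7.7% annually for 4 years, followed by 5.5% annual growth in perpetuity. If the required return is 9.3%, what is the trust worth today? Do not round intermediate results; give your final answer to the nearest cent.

D_1 = 6946.65000
D_2 = 7481.54205
D_3 = 8057.62079
D_4 = 8678.05759
Terminal value at year 4: TV = D_4×(1+g_2)/(r−g_2) = 9155.35076/0.038 = 240930.28305
P_0 = D_1/(1+r)^1 + D_2/(1+r)^2 + D_3/(1+r)^3 + D_4/(1+r)^4 + TV/(1+r)^4
    = 6355.58097 + 6262.54410 + 6170.86917 + 6080.53622 + 168814.88725 = 193684.41772

€193684.42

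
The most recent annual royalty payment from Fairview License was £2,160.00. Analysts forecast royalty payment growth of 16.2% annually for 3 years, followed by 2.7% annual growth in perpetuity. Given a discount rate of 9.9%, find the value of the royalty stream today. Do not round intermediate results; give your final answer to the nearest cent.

£43669.81

D_1 = 2509.92000
D_2 = 2916.52704
D_3 = 3389.00442
Terminal value at year 3: TV = D_3×(1+g_2)/(r−g_2) = 3480.50754/0.072 = 48340.38250
P_0 = D_1/(1+r)^1 + D_2/(1+r)^2 + D_3/(1+r)^3 + TV/(1+r)^3
    = 2283.82166 + 2414.74137 + 2553.16603 + 36418.07661 = 43669.80567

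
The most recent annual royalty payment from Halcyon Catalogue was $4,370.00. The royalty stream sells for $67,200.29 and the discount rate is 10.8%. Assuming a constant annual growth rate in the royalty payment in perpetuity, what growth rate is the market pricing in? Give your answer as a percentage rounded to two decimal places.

4.03%

P = D₀(1+g)/(r−g) ⇒ P(r−g) = D₀(1+g) ⇒ g(P+D₀) = P·r − D₀
g = (P·r − D₀)/(P + D₀) = ($67,200.29×0.108 − $4,370.00) / ($67,200.29 + $4,370.00) = 0.040347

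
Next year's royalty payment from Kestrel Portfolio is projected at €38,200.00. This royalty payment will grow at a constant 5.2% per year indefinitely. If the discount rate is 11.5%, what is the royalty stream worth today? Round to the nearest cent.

Growing perpetuity: P = D₁ / (r − g) = €38,200.0000 / (0.115 − 0.052) = €606,349.21

€606349.21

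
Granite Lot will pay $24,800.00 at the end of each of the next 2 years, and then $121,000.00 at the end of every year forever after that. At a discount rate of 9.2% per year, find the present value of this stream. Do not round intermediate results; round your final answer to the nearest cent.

$1146448.86

PV of 2-year annuity: $24,800.00 × [1 − (1+0.092)^−2] / 0.092 = 43507.89626
Perpetuity value at year 2: $121,000.00 / 0.092 = 1315217.39130
PV of perpetuity: 1315217.39130 / (1+0.092)^2 = 1102940.96199
Total PV = 43507.89626 + 1102940.96199 = 1146448.85825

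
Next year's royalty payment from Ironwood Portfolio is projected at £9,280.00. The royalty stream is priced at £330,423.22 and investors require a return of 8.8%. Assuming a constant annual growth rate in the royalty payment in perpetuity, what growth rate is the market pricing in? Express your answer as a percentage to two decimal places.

5.99%

P = D₁/(r−g) ⇒ g = r − D₁/P = 0.088 − £9,280.00/£330,423.22 = 0.059915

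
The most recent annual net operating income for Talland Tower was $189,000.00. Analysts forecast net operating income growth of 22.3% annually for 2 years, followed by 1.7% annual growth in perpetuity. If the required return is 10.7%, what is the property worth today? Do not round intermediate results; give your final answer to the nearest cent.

$3046231.17

D_1 = 231147.00000
D_2 = 282692.78100
Terminal value at year 2: TV = D_2×(1+g_2)/(r−g_2) = 287498.55828/0.09 = 3194428.42530
P_0 = D_1/(1+r)^1 + D_2/(1+r)^2 + TV/(1+r)^2
    = 208804.87805 + 230685.06401 + 2606741.22326 = 3046231.16531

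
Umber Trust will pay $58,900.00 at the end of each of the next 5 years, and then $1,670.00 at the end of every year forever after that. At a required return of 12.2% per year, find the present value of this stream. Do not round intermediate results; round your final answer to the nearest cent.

PV of 5-year annuity: $58,900.00 × [1 − (1+0.122)^−5] / 0.122 = 211273.54068
Perpetuity value at year 5: $1,670.00 / 0.122 = 13688.52459
PV of perpetuity: 13688.52459 / (1+0.122)^5 = 7698.25612
Total PV = 211273.54068 + 7698.25612 = 218971.79680

$218971.80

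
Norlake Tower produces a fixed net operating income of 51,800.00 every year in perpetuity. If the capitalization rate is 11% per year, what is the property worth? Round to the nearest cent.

470909.09

Level perpetuity: PV = C / r = 51,800.00 / 0.11 = 470,909.09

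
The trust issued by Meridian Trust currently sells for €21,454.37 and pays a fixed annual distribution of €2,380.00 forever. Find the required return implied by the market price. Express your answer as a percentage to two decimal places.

P = C/r ⇒ r = C/P = €2,380.00/€21,454.37 = 0.110933

11.09%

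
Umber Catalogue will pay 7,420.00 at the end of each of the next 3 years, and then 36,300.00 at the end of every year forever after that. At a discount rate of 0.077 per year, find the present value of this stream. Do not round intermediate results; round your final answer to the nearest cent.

PV of 3-year annuity: 7,420.00 × [1 − (1+0.077)^−3] / 0.077 = 19226.04564
Perpetuity value at year 3: 36,300.00 / 0.077 = 471428.57143
PV of perpetuity: 471428.57143 / (1+0.077)^3 = 377371.23225
Total PV = 19226.04564 + 377371.23225 = 396597.27789

396597.28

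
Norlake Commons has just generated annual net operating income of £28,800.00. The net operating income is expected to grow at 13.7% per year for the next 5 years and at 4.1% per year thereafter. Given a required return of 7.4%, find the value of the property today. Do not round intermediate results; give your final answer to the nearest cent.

£1379532.34

D_1 = 32745.60000
D_2 = 37231.74720
D_3 = 42332.49657
D_4 = 48132.04860
D_5 = 54726.13925
Terminal value at year 5: TV = D_5×(1+g_2)/(r−g_2) = 56969.91096/0.033 = 1726360.93827
P_0 = D_1/(1+r)^1 + D_2/(1+r)^2 + D_3/(1+r)^3 + D_4/(1+r)^4 + D_5/(1+r)^5 + TV/(1+r)^5
    = 30489.38547 + 32277.86898 + 34171.26353 + 36175.72312 + 38297.76275 + 1208120.33391 = 1379532.33777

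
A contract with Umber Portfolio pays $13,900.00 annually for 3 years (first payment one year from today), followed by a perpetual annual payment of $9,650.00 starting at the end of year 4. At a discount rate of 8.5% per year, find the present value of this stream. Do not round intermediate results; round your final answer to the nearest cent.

$124384.01

PV of 3-year annuity: $13,900.00 × [1 − (1+0.085)^−3] / 0.085 = 35500.91096
Perpetuity value at year 3: $9,650.00 / 0.085 = 113529.41176
PV of perpetuity: 113529.41176 / (1+0.085)^3 = 88883.09588
Total PV = 35500.91096 + 88883.09588 = 124384.00684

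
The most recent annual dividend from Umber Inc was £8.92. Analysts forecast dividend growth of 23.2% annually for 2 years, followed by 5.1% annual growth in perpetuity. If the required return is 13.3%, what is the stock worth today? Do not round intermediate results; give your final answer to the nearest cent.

D_1 = 10.98944
D_2 = 13.53899
Terminal value at year 2: TV = D_2×(1+g_2)/(r−g_2) = 14.22948/0.082 = 173.53023
P_0 = D_1/(1+r)^1 + D_2/(1+r)^2 + TV/(1+r)^2
    = 9.69942 + 10.54694 + 135.18089 = 155.42725

£155.43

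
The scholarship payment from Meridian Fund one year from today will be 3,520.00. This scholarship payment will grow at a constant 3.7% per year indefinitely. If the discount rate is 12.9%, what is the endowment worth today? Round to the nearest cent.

Growing perpetuity: P = D₁ / (r − g) = 3,520.0000 / (0.129 − 0.037) = 38,260.87

38260.87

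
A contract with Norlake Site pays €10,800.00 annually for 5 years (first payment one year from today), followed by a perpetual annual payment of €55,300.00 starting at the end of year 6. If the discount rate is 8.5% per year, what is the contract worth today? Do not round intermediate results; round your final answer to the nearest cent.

€475229.66

PV of 5-year annuity: €10,800.00 × [1 − (1+0.085)^−5] / 0.085 = 42558.93445
Perpetuity value at year 5: €55,300.00 / 0.085 = 650588.23529
PV of perpetuity: 650588.23529 / (1+0.085)^5 = 432670.72833
Total PV = 42558.93445 + 432670.72833 = 475229.66278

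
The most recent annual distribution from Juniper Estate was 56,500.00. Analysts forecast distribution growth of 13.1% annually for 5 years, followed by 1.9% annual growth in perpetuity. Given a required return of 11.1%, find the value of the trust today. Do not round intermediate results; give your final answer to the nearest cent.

982318.98

D_1 = 63901.50000
D_2 = 72272.59650
D_3 = 81740.30664
D_4 = 92448.28681
D_5 = 104559.01238
Terminal value at year 5: TV = D_5×(1+g_2)/(r−g_2) = 106545.63362/0.092 = 1158104.71325
P_0 = D_1/(1+r)^1 + D_2/(1+r)^2 + D_3/(1+r)^3 + D_4/(1+r)^4 + D_5/(1+r)^5 + TV/(1+r)^5
    = 57517.10171 + 58552.51308 + 59606.56372 + 60679.58917 + 61771.93101 + 684191.27936 = 982318.97805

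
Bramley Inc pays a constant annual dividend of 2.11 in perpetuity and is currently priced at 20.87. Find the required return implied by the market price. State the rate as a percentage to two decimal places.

10.11%

P = C/r ⇒ r = C/P = 2.11/20.87 = 0.101102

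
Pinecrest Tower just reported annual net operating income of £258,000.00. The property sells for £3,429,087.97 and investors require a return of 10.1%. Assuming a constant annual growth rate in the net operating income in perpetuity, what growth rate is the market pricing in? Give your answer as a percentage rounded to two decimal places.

P = D₀(1+g)/(r−g) ⇒ P(r−g) = D₀(1+g) ⇒ g(P+D₀) = P·r − D₀
g = (P·r − D₀)/(P + D₀) = (£3,429,087.97×0.101 − £258,000.00) / (£3,429,087.97 + £258,000.00) = 0.023959

2.40%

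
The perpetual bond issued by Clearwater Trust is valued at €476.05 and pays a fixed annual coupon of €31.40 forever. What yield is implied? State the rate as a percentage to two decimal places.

6.60%

P = C/r ⇒ r = C/P = €31.40/€476.05 = 0.065959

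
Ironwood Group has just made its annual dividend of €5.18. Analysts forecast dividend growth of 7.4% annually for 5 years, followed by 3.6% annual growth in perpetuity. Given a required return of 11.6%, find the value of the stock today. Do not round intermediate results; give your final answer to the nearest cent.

D_1 = 5.56332
D_2 = 5.97501
D_3 = 6.41716
D_4 = 6.89203
D_5 = 7.40204
Terminal value at year 5: TV = D_5×(1+g_2)/(r−g_2) = 7.66851/0.08 = 95.85636
P_0 = D_1/(1+r)^1 + D_2/(1+r)^2 + D_3/(1+r)^3 + D_4/(1+r)^4 + D_5/(1+r)^5 + TV/(1+r)^5
    = 4.98505 + 4.79744 + 4.61690 + 4.44314 + 4.27593 + 55.37324 = 78.49170

€78.49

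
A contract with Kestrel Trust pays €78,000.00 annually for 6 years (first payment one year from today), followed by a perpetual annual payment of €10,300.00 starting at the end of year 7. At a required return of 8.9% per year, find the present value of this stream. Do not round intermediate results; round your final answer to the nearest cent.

PV of 6-year annuity: €78,000.00 × [1 − (1+0.089)^−6] / 0.089 = 350947.33039
Perpetuity value at year 6: €10,300.00 / 0.089 = 115730.33708
PV of perpetuity: 115730.33708 / (1+0.089)^6 = 69387.29217
Total PV = 350947.33039 + 69387.29217 = 420334.62256

€420334.62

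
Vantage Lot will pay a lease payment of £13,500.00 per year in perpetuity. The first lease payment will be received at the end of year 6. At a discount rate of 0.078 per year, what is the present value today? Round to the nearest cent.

£118890.01

Value at end of year 5: C / r = £13,500.00 / 0.078 = £173,076.9231
Discount to today: PV = £173,076.9231 / (1 + 0.078)^5 = £173,076.9231 / 1.455773 = £118,890.01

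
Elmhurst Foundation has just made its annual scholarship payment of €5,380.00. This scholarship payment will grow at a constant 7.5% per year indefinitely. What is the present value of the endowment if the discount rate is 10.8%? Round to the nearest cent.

D₁ = D₀ × (1 + g) = €5,380.00 × 1.075 = €5,783.5000
Growing perpetuity: P = D₁ / (r − g) = €5,783.5000 / (0.108 − 0.075) = €175,257.58

€175257.58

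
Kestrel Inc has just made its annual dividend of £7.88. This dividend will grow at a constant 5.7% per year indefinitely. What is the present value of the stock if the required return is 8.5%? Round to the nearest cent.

D₁ = D₀ × (1 + g) = £7.88 × 1.057 = £8.3292
Growing perpetuity: P = D₁ / (r − g) = £8.3292 / (0.085 − 0.057) = £297.47

£297.47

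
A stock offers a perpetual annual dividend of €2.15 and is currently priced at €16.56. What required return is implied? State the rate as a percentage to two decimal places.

12.98%

P = C/r ⇒ r = C/P = €2.15/€16.56 = 0.129831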